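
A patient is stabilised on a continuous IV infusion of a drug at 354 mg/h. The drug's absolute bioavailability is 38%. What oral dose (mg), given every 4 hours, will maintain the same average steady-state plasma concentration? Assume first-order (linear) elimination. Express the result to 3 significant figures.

3730 mg

To maintain the same Css, the systemic dosing rate must be unchanged: F·D/τ = infusion rate.
D = rate × τ / F = 354 × 4 / 0.38 = 3726 mg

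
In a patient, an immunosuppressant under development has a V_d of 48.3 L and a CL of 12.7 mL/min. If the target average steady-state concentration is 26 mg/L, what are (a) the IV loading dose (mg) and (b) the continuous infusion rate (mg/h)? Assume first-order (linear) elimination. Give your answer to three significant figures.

Loading dose = Vd × C = 48.30 × 26 = 1256 mg
CL = 12.7 mL/min = 12.7 × 0.06 = 0.7620 L/h
Maintenance: replace elimination → rate = CL × Css = 0.7620 × 26 = 19.81 mg/h

(a) 1260 mg; (b) 19.8 mg/h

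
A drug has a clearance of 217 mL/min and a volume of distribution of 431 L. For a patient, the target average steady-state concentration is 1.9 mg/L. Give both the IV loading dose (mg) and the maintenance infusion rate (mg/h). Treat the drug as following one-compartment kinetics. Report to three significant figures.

(a) 819 mg; (b) 24.7 mg/h

Loading: fill Vd to C_target → 431.0 L × 1.9 mg/L = 818.9 mg
CL = 217 mL/min = 217 × 0.06 = 13.02 L/h
Maintenance infusion rate = CL × Css = 13.02 × 1.9 = 24.74 mg/h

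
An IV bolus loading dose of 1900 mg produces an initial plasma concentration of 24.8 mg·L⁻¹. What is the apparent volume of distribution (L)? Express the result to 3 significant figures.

76.6 L

Immediately after an IV bolus, C₀ = Dose / Vd, so Vd = Dose / C₀.
Vd = 1900 / 24.8 = 76.61 L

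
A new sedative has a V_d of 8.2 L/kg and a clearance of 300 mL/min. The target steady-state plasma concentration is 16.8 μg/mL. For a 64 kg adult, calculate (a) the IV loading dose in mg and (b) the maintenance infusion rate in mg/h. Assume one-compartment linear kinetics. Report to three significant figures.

(a) 8820 mg; (b) 302 mg/h

Vd = 8.2 L/kg × 64 kg = 524.8 L
Loading dose = Vd × C = 524.8 × 16.8 = 8817 mg
Convert clearance: 300 mL/min × 60 min/h ÷ 1000 mL/L = 18.00 L/h
Maintenance infusion rate = CL × Css = 18.00 × 16.8 = 302.4 mg/h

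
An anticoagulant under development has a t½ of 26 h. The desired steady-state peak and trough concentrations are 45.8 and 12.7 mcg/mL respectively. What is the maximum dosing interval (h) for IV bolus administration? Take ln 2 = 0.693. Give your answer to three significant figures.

k = 0.693 / t½ = 0.693 / 26 = 0.02665 h⁻¹
Between IV bolus doses, concentration decays as C = C₀·e^(−kτ), so C_peak/C_trough = e^(kτ).
τ_max = ln(C_peak/C_trough) / k = ln(45.8/12.7) / 0.02665 = 1.283 / 0.02665 = 48.14 h

48.1 h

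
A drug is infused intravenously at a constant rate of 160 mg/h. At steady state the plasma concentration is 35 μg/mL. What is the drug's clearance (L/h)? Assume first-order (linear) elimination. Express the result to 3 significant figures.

At steady state, infusion rate = CL × Css, so CL = rate / Css.
CL = 160 / 35 = 4.571 L/h

4.57 L/h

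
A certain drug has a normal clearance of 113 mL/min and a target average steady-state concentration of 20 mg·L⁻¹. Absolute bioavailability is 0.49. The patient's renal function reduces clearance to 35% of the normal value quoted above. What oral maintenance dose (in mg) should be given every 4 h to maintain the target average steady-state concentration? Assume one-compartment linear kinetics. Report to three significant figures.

Convert clearance: 113 mL/min × 60 min/h ÷ 1000 mL/L = 6.780 L/h
Patient clearance = 0.35 × 6.780 = 2.373 L/h
D = CL × Css × τ / F = 2.373 × 20 × 4 / 0.49 = 387.4 mg

387 mg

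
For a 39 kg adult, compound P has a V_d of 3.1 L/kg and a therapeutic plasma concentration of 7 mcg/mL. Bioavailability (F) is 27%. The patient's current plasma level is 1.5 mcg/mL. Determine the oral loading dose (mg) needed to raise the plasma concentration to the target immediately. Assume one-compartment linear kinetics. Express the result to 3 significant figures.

2460 mg

Vd(total) = 39 kg × 3.1 L/kg = 120.9 L
The loading dose fills Vd to the target concentration.
Concentration deficit ΔC = 7 − 1.5 = 5.500 mg/L
LD = Vd × ΔC / F = 120.9 × 5.500 / 0.27 = 2463 mg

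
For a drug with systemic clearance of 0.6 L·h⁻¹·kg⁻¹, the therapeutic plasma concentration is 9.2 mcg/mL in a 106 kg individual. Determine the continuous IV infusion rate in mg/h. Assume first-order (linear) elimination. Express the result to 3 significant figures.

585 mg/h

CL = 0.6 L·h⁻¹·kg⁻¹ × 106 kg = 63.60 L/h
Rate = CL × Css = 63.60 × 9.2 = 585.1 mg/h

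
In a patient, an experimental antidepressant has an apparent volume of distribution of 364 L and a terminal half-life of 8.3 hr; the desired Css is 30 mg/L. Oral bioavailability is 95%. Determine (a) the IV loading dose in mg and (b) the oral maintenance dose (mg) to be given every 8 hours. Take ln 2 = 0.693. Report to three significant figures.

(a) 10900 mg; (b) 7680 mg

LD = Vd × C = 364.0 × 30 = 10920 mg
CL = 0.693 × Vd / t½ = 0.693 × 364.0 / 8.3 = 30.39 L/h
D = CL × Css × τ / F = 30.39 × 30 × 8 / 0.95 = 7677 mg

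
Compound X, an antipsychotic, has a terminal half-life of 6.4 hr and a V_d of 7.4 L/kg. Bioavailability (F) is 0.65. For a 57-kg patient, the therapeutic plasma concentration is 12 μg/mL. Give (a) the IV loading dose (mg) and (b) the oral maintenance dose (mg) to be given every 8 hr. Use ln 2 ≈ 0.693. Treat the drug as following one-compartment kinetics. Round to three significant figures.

(a) 5060 mg; (b) 6750 mg

Total Vd = 7.4 × 57 = 421.8 L
LD = Vd × C = 421.8 × 12 = 5062 mg
CL = 0.693 × Vd / t½ = 0.693 × 421.8 / 6.4 = 45.67 L/h
D = CL × Css × τ / F = 45.67 × 12 × 8 / 0.65 = 6745 mg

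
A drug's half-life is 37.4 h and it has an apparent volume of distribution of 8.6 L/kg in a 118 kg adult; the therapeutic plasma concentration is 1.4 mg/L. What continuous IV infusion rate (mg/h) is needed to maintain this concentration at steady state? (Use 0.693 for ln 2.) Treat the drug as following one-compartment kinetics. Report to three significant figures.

26.3 mg/h

Vd = 8.6 L/kg × 118 kg = 1015 L
CL = 0.693 × Vd / t½ = 0.693 × 1015 / 37.4 = 18.81 L/h
Infusion rate = CL × Css = 18.81 × 1.4 = 26.33 mg/h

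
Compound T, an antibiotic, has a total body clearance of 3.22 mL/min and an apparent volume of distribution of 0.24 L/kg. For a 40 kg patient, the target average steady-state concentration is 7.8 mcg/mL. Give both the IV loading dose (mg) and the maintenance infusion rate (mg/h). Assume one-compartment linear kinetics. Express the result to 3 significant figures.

(a) 74.9 mg; (b) 1.51 mg/h

Vd = 0.24 L/kg × 40 kg = 9.600 L
Loading dose = Vd × C = 9.600 × 7.8 = 74.88 mg
CL = 3.22 mL/min × 60/1000 = 0.1932 L/h
Infusion rate = 0.1932 L/h × 7.8 mg/L = 1.507 mg/h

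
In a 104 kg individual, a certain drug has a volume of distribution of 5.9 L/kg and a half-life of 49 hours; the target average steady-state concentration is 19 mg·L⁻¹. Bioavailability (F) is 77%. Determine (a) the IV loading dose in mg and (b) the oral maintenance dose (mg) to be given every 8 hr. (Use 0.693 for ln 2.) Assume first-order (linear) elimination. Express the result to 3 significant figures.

Vd = 5.9 L/kg × 104 kg = 613.6 L
LD = Vd × C = 613.6 × 19 = 11660 mg
CL = 0.693 × Vd / t½ = 0.693 × 613.6 / 49 = 8.678 L/h
D = CL × Css × τ / F = 8.678 × 19 × 8 / 0.77 = 1713 mg

(a) 11700 mg; (b) 1710 mg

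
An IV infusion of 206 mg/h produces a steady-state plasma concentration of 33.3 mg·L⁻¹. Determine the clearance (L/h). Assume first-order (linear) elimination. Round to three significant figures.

6.19 L/h

At steady state, infusion rate = CL × Css, so CL = rate / Css.
CL = 206 / 33.3 = 6.186 L/h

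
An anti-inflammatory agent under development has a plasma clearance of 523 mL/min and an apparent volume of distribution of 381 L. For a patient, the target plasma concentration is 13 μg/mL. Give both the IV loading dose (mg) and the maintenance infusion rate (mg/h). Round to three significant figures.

(a) 4950 mg; (b) 408 mg/h

LD = Vd · C_target = 381.0 × 13 = 4953 mg
CL = 523 mL/min = 523 × 0.06 = 31.38 L/h
Maintenance: replace elimination → rate = CL × Css = 31.38 × 13 = 407.9 mg/h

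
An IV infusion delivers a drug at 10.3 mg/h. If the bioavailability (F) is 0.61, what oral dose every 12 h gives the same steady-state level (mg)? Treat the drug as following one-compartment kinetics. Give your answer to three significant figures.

To maintain the same Css, the systemic dosing rate must be unchanged: F·D/τ = infusion rate.
D = rate × τ / F = 10.3 × 12 / 0.61 = 202.6 mg

203 mg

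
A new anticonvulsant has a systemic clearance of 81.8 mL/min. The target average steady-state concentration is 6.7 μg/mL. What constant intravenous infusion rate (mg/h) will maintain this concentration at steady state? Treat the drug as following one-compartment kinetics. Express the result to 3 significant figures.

CL = 81.8 mL/min = 81.8 × 0.06 = 4.908 L/h
At steady state, infusion rate equals elimination rate: rate in = CL × Css.
R₀ = 4.908 × 6.7 = 32.88 mg/h

32.9 mg/h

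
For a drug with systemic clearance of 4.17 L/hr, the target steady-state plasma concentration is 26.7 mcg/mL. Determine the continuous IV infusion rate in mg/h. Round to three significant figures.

Rate = CL × Css = 4.170 × 26.7 = 111.3 mg/h

111 mg/h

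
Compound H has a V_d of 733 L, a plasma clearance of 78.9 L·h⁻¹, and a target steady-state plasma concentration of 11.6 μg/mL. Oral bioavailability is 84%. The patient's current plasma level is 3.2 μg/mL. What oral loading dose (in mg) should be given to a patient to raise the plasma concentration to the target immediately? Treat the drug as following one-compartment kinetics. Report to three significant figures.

7330 mg

The loading dose fills Vd to the target concentration; clearance is irrelevant here.
Concentration deficit ΔC = 11.6 − 3.2 = 8.400 mg/L
LD = Vd × ΔC / F = 733.0 × 8.400 / 0.84 = 7330 mg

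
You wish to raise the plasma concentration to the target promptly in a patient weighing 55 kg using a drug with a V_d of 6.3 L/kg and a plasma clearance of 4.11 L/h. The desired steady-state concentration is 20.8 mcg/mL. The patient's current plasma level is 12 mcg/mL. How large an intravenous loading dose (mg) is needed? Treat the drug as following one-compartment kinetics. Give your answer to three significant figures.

3050 mg

Vd = 6.3 L/kg × 55 kg = 346.5 L
Loading dose depends on Vd (not clearance): it fills the distribution volume.
Concentration deficit ΔC = 20.8 − 12 = 8.800 mg/L
LD = Vd × ΔC = 346.5 × 8.800 = 3049 mg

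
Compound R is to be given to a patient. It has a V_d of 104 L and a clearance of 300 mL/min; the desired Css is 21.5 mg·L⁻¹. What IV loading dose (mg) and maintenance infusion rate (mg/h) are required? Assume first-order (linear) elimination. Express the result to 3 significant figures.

Loading: fill Vd to C_target → 104.0 L × 21.5 mg/L = 2236 mg
CL = 300 mL/min × 60/1000 = 18.00 L/h
Maintenance infusion rate = CL × Css = 18.00 × 21.5 = 387.0 mg/h

(a) 2240 mg; (b) 387 mg/h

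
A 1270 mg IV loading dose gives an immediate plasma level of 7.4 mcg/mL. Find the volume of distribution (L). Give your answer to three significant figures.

Immediately after an IV bolus, C₀ = Dose / Vd, so Vd = Dose / C₀.
Vd = 1270 / 7.4 = 171.6 L

172 L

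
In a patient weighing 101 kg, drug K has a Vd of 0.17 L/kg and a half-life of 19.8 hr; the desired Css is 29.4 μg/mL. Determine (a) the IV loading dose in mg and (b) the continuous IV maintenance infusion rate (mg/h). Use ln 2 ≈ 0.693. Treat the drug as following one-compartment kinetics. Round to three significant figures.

(a) 505 mg; (b) 17.7 mg/h

Vd(total) = 101 kg × 0.17 L/kg = 17.17 L
LD = Vd × C = 17.17 × 29.4 = 504.8 mg
CL = 0.693 × Vd / t½ = 0.693 × 17.17 / 19.8 = 0.6010 L/h
Infusion rate = CL × Css = 0.6010 × 29.4 = 17.67 mg/h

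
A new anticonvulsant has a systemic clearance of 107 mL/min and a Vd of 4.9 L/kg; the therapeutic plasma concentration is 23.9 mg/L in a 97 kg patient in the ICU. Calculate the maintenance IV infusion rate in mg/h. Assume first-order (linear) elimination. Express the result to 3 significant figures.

153 mg/h

CL = 107 mL/min = 107 × 0.06 = 6.420 L/h
At steady state, infusion rate equals elimination rate: rate in = CL × Css.
R₀ = 6.420 × 23.9 = 153.4 mg/h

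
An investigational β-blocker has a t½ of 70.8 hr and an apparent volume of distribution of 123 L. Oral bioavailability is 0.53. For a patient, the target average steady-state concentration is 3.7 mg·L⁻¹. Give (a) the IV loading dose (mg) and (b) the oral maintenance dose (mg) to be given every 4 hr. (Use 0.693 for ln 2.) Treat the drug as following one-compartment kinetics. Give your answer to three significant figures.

(a) 455 mg; (b) 33.6 mg

LD = Vd × C = 123.0 × 3.7 = 455.1 mg
CL = 0.693 × Vd / t½ = 0.693 × 123.0 / 70.8 = 1.204 L/h
D = CL × Css × τ / F = 1.204 × 3.7 × 4 / 0.53 = 33.62 mg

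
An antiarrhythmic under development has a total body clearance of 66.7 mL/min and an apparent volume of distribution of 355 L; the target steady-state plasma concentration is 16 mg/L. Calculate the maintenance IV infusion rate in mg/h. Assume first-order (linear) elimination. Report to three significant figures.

CL = 66.7 mL/min × 60/1000 = 4.002 L/h
Infusion rate = CL · Css = 4.002 L/h × 16 mg/L = 64.03 mg/h

64.0 mg/h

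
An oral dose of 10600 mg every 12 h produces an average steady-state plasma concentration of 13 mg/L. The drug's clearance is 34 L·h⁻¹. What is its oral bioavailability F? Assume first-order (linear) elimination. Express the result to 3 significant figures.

0.500

F·D/τ = CL·Css at steady state → F = CL·Css·τ / D.
F = 34 × 13 × 12 / 10600 = 0.500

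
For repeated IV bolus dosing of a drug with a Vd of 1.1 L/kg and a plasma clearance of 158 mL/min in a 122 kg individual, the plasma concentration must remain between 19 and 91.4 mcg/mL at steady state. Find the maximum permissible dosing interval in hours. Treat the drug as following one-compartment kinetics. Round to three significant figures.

22.2 h

Vd = 1.1 L/kg × 122 kg = 134.2 L
CL = 158 mL/min × 60/1000 = 9.480 L/h
k = CL / Vd = 9.480 / 134.2 = 0.07064 h⁻¹
Between IV bolus doses, concentration decays as C = C₀·e^(−kτ), so C_peak/C_trough = e^(kτ).
τ_max = ln(C_peak/C_trough) / k = ln(91.4/19) / 0.07064 = 1.571 / 0.07064 = 22.24 h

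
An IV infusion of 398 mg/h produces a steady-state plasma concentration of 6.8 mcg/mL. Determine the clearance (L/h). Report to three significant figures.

At steady state, infusion rate = CL × Css, so CL = rate / Css.
CL = 398 / 6.8 = 58.53 L/h

58.5 L/h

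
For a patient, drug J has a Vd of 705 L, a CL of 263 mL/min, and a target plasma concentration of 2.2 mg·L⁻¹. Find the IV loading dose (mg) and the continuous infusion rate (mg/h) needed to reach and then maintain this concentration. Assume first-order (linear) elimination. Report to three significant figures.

Loading dose = Vd × C = 705.0 × 2.2 = 1551 mg
CL = 263 mL/min = 263 × 0.06 = 15.78 L/h
Infusion rate = 15.78 L/h × 2.2 mg/L = 34.72 mg/h

(a) 1550 mg; (b) 34.7 mg/h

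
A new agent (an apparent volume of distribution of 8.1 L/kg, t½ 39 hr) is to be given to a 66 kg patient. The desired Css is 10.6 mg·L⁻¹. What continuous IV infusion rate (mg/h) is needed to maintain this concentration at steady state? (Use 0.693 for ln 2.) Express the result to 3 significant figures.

Total Vd = 8.1 × 66 = 534.6 L
k = 0.693/39 = 0.01777 h⁻¹, so CL = k·Vd = 0.01777 × 534.6 = 9.500 L/h
Infusion rate = CL × Css = 9.500 × 10.6 = 100.7 mg/h

101 mg/h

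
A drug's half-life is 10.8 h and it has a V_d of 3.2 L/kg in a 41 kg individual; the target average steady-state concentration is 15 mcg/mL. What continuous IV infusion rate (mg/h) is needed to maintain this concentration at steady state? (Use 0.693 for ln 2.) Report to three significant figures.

Total Vd = 3.2 × 41 = 131.2 L
CL = 0.693 × Vd / t½ = 0.693 × 131.2 / 10.8 = 8.419 L/h
Infusion rate = CL × Css = 8.419 × 15 = 126.3 mg/h

126 mg/h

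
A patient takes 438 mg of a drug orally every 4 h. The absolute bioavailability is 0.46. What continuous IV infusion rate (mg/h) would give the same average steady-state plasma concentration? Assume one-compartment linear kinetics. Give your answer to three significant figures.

50.4 mg/h

Equivalent systemic input: infusion rate = F·D/τ.
Rate = 0.46 × 438 / 4 = 50.37 mg/h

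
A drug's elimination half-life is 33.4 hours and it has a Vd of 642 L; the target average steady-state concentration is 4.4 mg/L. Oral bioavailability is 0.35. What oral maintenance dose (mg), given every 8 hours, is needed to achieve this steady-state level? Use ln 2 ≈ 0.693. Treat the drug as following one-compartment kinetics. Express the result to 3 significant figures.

1340 mg

CL = ln 2 · Vd / t½ = 0.693 × 642.0 / 33.4 = 13.32 L/h
D = CL × Css × τ / F = 13.32 × 4.4 × 8 / 0.35 = 1340 mg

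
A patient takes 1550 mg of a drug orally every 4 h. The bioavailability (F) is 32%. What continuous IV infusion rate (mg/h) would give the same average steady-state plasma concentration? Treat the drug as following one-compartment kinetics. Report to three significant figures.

Equivalent systemic input: infusion rate = F·D/τ.
Rate = 0.32 × 1550 / 4 = 124.0 mg/h

124 mg/h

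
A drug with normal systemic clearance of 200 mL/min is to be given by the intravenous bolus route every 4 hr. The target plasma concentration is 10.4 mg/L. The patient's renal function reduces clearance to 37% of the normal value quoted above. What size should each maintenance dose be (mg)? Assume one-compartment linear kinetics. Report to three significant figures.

185 mg

CL = 200 mL/min × 60/1000 = 12.00 L/h
Patient clearance = 0.37 × 12.00 = 4.440 L/h
D = CL × Css × τ = 4.440 × 10.4 × 4 = 184.7 mg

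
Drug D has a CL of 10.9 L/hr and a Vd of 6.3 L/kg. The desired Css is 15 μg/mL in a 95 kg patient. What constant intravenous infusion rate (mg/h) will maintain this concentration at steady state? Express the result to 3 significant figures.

Maintenance depends on clearance, not Vd — rate in must match rate out.
Rate = CL × Css = 10.90 × 15 = 163.5 mg/h

164 mg/h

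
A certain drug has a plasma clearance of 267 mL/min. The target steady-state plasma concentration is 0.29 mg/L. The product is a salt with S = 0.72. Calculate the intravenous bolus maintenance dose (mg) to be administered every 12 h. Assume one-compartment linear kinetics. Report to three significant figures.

77.4 mg

Convert clearance: 267 mL/min × 60 min/h ÷ 1000 mL/L = 16.02 L/h
D = CL × Css × τ / S = 16.02 × 0.29 × 12 / 0.72 = 77.43 mg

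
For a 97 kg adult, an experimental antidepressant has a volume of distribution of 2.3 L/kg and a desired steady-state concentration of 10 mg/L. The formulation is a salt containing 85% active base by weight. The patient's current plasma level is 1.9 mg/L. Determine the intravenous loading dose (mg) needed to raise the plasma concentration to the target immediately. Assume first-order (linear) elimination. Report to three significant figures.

Vd(total) = 97 kg × 2.3 L/kg = 223.1 L
Concentration deficit ΔC = 10 − 1.9 = 8.100 mg/L
LD = Vd × ΔC / S = 223.1 × 8.100 / 0.85 = 2126 mg

2130 mg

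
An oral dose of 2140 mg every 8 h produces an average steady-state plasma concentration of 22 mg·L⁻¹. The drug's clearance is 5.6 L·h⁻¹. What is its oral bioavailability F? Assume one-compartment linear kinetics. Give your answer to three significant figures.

F·D/τ = CL·Css at steady state → F = CL·Css·τ / D.
F = 5.6 × 22 × 8 / 2140 = 0.461

0.461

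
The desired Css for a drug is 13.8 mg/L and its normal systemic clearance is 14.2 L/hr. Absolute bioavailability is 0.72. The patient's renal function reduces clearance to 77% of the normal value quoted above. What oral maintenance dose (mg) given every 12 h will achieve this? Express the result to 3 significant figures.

2510 mg

Patient clearance = 0.77 × 14.20 = 10.93 L/h
D = CL × Css × τ / F = 10.93 × 13.8 × 12 / 0.72 = 2514 mg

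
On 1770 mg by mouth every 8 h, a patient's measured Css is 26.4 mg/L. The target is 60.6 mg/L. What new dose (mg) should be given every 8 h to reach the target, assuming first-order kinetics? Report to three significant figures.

4060 mg

With linear kinetics, Css is proportional to dose rate (D/τ) at fixed clearance.
D₂ = D₁ × (Css,target / Css,current) = 1770 × 60.6/26.4 = 4063 mg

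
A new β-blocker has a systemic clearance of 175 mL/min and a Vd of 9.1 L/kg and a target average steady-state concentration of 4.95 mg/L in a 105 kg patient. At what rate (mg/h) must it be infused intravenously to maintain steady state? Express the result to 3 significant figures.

CL = 175 mL/min × 60/1000 = 10.50 L/h
Rate = CL × Css = 10.50 × 4.95 = 51.98 mg/h

52.0 mg/h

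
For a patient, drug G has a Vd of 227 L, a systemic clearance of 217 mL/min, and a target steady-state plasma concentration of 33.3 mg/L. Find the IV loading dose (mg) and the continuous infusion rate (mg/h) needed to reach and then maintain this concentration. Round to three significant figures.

(a) 7560 mg; (b) 434 mg/h

Loading: fill Vd to C_target → 227.0 L × 33.3 mg/L = 7559 mg
CL = 217 mL/min × 60/1000 = 13.02 L/h
Maintenance infusion rate = CL × Css = 13.02 × 33.3 = 433.6 mg/h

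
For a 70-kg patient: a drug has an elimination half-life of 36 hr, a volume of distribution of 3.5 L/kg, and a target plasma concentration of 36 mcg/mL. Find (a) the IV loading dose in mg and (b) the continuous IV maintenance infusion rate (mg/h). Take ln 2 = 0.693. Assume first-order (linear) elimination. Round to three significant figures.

(a) 8820 mg; (b) 170 mg/h

Total Vd = 3.5 × 70 = 245.0 L
LD = Vd × C = 245.0 × 36 = 8820 mg
CL = 0.693 × Vd / t½ = 0.693 × 245.0 / 36 = 4.716 L/h
Infusion rate = CL × Css = 4.716 × 36 = 169.8 mg/h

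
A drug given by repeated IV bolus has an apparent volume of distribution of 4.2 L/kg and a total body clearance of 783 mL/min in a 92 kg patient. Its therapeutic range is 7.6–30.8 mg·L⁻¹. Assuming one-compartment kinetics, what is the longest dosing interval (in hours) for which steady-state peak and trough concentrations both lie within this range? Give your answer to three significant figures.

Vd(total) = 92 kg × 4.2 L/kg = 386.4 L
Convert clearance: 783 mL/min × 60 min/h ÷ 1000 mL/L = 46.98 L/h
k = CL / Vd = 46.98 / 386.4 = 0.1216 h⁻¹
Between IV bolus doses, concentration decays as C = C₀·e^(−kτ), so C_peak/C_trough = e^(kτ).
τ_max = ln(C_peak/C_trough) / k = ln(30.8/7.6) / 0.1216 = 1.399 / 0.1216 = 11.50 h

11.5 h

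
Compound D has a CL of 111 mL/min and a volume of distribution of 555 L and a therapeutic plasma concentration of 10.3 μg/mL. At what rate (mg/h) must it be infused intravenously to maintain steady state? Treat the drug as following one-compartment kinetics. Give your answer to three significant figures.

68.6 mg/h

CL = 111 mL/min × 60/1000 = 6.660 L/h
Infusion rate = CL · Css = 6.660 L/h × 10.3 mg/L = 68.60 mg/h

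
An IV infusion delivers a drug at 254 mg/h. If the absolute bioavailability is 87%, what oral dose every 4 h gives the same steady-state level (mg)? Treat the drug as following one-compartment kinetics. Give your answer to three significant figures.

1170 mg

To maintain the same Css, the systemic dosing rate must be unchanged: F·D/τ = infusion rate.
D = rate × τ / F = 254 × 4 / 0.87 = 1168 mg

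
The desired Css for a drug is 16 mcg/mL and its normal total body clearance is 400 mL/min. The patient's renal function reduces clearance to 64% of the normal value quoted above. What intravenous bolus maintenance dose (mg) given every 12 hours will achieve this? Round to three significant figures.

2950 mg

Convert clearance: 400 mL/min × 60 min/h ÷ 1000 mL/L = 24.00 L/h
Patient clearance = 0.64 × 24.00 = 15.36 L/h
D = CL × Css × τ = 15.36 × 16 × 12 = 2949 mg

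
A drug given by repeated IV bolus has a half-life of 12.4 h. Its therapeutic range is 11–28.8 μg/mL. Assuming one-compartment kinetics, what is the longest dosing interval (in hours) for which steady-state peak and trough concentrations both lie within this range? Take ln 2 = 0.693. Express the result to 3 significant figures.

17.2 h

k = 0.693 / t½ = 0.693 / 12.4 = 0.05589 h⁻¹
Between IV bolus doses, concentration decays as C = C₀·e^(−kτ), so C_peak/C_trough = e^(kτ).
τ_max = ln(C_peak/C_trough) / k = ln(28.8/11) / 0.05589 = 0.9625 / 0.05589 = 17.22 h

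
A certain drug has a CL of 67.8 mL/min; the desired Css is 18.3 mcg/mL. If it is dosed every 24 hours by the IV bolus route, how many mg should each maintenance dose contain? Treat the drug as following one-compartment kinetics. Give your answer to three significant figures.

CL = 67.8 mL/min = 67.8 × 0.06 = 4.068 L/h
D = CL × Css × τ = 4.068 × 18.3 × 24 = 1787 mg

1790 mg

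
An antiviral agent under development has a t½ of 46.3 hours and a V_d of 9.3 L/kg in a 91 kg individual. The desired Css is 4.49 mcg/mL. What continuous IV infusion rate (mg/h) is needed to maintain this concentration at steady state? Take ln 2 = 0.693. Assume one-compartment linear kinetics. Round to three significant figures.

56.9 mg/h

Vd(total) = 91 kg × 9.3 L/kg = 846.3 L
CL = ln 2 · Vd / t½ = 0.693 × 846.3 / 46.3 = 12.67 L/h
Infusion rate = CL × Css = 12.67 × 4.49 = 56.89 mg/h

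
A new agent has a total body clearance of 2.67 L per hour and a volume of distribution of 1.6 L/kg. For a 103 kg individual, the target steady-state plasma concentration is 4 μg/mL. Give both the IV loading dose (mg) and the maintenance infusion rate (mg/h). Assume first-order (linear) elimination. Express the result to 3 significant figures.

(a) 659 mg; (b) 10.7 mg/h

Total Vd = 1.6 × 103 = 164.8 L
LD = Vd · C_target = 164.8 × 4 = 659.2 mg
Infusion rate = 2.670 L/h × 4 mg/L = 10.68 mg/h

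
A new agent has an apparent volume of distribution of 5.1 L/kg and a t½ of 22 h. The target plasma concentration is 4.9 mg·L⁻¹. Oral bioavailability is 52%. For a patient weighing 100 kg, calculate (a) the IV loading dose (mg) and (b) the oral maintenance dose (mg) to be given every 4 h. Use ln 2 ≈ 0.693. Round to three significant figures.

(a) 2500 mg; (b) 606 mg

Vd = 5.1 L/kg × 100 kg = 510.0 L
LD = Vd × C = 510.0 × 4.9 = 2499 mg
CL = 0.693 × Vd / t½ = 0.693 × 510.0 / 22 = 16.07 L/h
D = CL × Css × τ / F = 16.07 × 4.9 × 4 / 0.52 = 605.7 mg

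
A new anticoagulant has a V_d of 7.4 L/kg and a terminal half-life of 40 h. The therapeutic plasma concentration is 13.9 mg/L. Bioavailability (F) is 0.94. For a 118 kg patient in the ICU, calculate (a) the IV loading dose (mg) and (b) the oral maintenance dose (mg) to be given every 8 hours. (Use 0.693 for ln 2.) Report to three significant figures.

Vd(total) = 118 kg × 7.4 L/kg = 873.2 L
LD = Vd × C = 873.2 × 13.9 = 12140 mg
CL = 0.693 × Vd / t½ = 0.693 × 873.2 / 40 = 15.13 L/h
D = CL × Css × τ / F = 15.13 × 13.9 × 8 / 0.94 = 1790 mg

(a) 12100 mg; (b) 1790 mg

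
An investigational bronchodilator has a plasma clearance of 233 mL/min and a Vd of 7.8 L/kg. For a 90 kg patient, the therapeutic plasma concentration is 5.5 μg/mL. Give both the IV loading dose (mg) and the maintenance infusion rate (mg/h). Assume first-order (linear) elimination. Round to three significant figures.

(a) 3860 mg; (b) 76.9 mg/h

Total Vd = 7.8 × 90 = 702.0 L
LD = Vd · C_target = 702.0 × 5.5 = 3861 mg
CL = 233 mL/min × 60/1000 = 13.98 L/h
Maintenance: replace elimination → rate = CL × Css = 13.98 × 5.5 = 76.89 mg/h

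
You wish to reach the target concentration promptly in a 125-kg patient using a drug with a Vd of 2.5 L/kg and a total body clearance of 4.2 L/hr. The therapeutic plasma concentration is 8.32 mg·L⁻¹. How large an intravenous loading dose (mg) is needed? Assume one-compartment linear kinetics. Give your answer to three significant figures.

Vd = 2.5 L/kg × 125 kg = 312.5 L
The loading dose fills Vd to the target concentration; clearance is irrelevant here.
LD = Vd × C = 312.5 × 8.320 = 2600 mg

2600 mg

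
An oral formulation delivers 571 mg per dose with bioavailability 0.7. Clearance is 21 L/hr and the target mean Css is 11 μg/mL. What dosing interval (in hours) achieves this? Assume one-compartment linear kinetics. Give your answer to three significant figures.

1.73 h

F·D/τ = CL·Css → τ = F·D / (CL·Css).
τ = 0.7 × 571 / (21 × 11) = 1.730 h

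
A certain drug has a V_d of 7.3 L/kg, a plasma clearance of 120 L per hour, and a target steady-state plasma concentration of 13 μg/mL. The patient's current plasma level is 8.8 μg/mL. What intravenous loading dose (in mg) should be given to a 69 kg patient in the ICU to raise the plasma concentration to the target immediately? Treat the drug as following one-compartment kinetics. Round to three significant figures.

2120 mg

Vd = 7.3 L/kg × 69 kg = 503.7 L
Concentration deficit ΔC = 13 − 8.8 = 4.200 mg/L
LD = Vd × ΔC = 503.7 × 4.200 = 2116 mg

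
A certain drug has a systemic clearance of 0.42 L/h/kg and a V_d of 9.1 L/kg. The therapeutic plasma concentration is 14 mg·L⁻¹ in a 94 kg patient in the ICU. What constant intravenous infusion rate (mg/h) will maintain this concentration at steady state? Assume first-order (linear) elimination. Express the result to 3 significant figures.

553 mg/h

CL = 0.42 L/h/kg × 94 kg = 39.48 L/h
R₀ = 39.48 × 14 = 552.7 mg/h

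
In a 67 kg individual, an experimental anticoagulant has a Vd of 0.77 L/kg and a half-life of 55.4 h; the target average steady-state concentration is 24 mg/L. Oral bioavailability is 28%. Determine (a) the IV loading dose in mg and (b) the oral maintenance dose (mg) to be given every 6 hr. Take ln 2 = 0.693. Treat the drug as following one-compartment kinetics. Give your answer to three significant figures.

Total Vd = 0.77 × 67 = 51.59 L
LD = Vd × C = 51.59 × 24 = 1238 mg
CL = 0.693 × Vd / t½ = 0.693 × 51.59 / 55.4 = 0.6453 L/h
D = CL × Css × τ / F = 0.6453 × 24 × 6 / 0.28 = 331.9 mg

(a) 1240 mg; (b) 332 mg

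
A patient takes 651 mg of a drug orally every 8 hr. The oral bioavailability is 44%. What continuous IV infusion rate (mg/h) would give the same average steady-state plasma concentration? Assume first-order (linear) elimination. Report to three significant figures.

35.8 mg/h

Equivalent systemic input: infusion rate = F·D/τ.
Rate = 0.44 × 651 / 8 = 35.81 mg/h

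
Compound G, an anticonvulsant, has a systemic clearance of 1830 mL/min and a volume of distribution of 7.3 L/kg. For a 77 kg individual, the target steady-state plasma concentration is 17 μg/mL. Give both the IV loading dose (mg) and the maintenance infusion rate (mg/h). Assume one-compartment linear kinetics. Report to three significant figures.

Total Vd = 7.3 × 77 = 562.1 L
LD = Vd · C_target = 562.1 × 17 = 9556 mg
CL = 1830 mL/min = 1830 × 0.06 = 109.8 L/h
Infusion rate = 109.8 L/h × 17 mg/L = 1867 mg/h

(a) 9560 mg; (b) 1870 mg/h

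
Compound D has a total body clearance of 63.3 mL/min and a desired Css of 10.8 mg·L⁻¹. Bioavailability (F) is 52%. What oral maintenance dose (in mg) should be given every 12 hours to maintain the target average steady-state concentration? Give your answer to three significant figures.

947 mg

CL = 63.3 mL/min × 60/1000 = 3.798 L/h
At steady state, dose per interval replaces the amount cleared in that interval: F·D/τ = CL·Css.
D = CL × Css × τ / F = 3.798 × 10.8 × 12 / 0.52 = 946.6 mg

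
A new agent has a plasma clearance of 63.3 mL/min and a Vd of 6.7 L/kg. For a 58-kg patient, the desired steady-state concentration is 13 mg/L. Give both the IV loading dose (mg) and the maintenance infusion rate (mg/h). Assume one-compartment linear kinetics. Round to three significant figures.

(a) 5050 mg; (b) 49.4 mg/h

Vd(total) = 58 kg × 6.7 L/kg = 388.6 L
LD = Vd · C_target = 388.6 × 13 = 5052 mg
CL = 63.3 mL/min = 63.3 × 0.06 = 3.798 L/h
Maintenance infusion rate = CL × Css = 3.798 × 13 = 49.37 mg/h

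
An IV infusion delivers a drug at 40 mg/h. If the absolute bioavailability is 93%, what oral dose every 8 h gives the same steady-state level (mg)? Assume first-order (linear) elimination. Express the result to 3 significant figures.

344 mg

To maintain the same Css, the systemic dosing rate must be unchanged: F·D/τ = infusion rate.
D = rate × τ / F = 40 × 8 / 0.93 = 344.1 mg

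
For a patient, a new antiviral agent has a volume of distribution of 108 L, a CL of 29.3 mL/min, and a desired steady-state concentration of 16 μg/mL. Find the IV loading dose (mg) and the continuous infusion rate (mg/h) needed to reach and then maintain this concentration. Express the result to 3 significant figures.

Loading dose = Vd × C = 108.0 × 16 = 1728 mg
CL = 29.3 mL/min = 29.3 × 0.06 = 1.758 L/h
Maintenance: replace elimination → rate = CL × Css = 1.758 × 16 = 28.13 mg/h

(a) 1730 mg; (b) 28.1 mg/h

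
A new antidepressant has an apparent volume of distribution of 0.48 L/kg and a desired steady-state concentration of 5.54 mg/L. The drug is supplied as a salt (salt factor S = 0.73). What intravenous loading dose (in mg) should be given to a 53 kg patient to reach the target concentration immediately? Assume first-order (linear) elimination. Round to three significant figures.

Vd = 0.48 L/kg × 53 kg = 25.44 L
LD = Vd × C / S = 25.44 × 5.540 / 0.73 = 193.1 mg

193 mg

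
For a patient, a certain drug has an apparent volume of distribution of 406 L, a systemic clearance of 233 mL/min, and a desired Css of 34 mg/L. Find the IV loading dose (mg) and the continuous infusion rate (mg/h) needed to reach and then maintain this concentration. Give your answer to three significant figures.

Loading: fill Vd to C_target → 406.0 L × 34 mg/L = 13800 mg
CL = 233 mL/min × 60/1000 = 13.98 L/h
Maintenance: replace elimination → rate = CL × Css = 13.98 × 34 = 475.3 mg/h

(a) 13800 mg; (b) 475 mg/h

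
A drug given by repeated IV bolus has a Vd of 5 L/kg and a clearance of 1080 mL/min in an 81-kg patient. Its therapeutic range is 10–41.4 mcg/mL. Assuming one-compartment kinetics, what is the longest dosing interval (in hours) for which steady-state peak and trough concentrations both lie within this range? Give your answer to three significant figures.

8.88 h

Vd(total) = 81 kg × 5 L/kg = 405.0 L
CL = 1080 mL/min × 60/1000 = 64.80 L/h
k = CL / Vd = 64.80 / 405.0 = 0.1600 h⁻¹
Between IV bolus doses, concentration decays as C = C₀·e^(−kτ), so C_peak/C_trough = e^(kτ).
τ_max = ln(C_peak/C_trough) / k = ln(41.4/10) / 0.1600 = 1.421 / 0.1600 = 8.881 h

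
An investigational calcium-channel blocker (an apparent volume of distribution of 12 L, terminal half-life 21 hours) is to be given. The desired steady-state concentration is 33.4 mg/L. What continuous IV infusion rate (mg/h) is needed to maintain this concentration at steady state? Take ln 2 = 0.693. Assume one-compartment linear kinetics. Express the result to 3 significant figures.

13.2 mg/h

CL = 0.693 × Vd / t½ = 0.693 × 12.00 / 21 = 0.3960 L/h
Infusion rate = CL × Css = 0.3960 × 33.4 = 13.23 mg/h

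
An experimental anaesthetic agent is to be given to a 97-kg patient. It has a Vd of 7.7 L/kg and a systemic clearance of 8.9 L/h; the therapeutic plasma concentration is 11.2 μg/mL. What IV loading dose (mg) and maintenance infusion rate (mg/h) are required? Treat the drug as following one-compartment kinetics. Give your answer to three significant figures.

(a) 8370 mg; (b) 99.7 mg/h

Total Vd = 7.7 × 97 = 746.9 L
Loading dose = Vd × C = 746.9 × 11.2 = 8365 mg
Infusion rate = 8.900 L/h × 11.2 mg/L = 99.68 mg/h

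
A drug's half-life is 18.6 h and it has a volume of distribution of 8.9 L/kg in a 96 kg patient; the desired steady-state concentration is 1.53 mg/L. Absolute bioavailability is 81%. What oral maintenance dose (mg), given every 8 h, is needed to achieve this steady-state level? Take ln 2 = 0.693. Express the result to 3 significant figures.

Vd = 8.9 L/kg × 96 kg = 854.4 L
CL = 0.693 × Vd / t½ = 0.693 × 854.4 / 18.6 = 31.83 L/h
D = CL × Css × τ / F = 31.83 × 1.53 × 8 / 0.81 = 481.0 mg

481 mg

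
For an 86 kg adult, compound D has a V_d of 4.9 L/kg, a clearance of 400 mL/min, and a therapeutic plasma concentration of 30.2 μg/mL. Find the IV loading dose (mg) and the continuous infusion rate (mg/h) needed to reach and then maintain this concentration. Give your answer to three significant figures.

(a) 12700 mg; (b) 725 mg/h

Vd(total) = 86 kg × 4.9 L/kg = 421.4 L
Loading: fill Vd to C_target → 421.4 L × 30.2 mg/L = 12730 mg
CL = 400 mL/min = 400 × 0.06 = 24.00 L/h
Maintenance: replace elimination → rate = CL × Css = 24.00 × 30.2 = 724.8 mg/h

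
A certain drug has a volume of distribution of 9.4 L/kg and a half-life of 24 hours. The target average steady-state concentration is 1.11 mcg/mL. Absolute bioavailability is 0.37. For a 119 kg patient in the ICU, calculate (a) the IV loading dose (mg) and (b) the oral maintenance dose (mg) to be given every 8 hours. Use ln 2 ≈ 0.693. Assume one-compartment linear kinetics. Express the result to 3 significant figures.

(a) 1240 mg; (b) 775 mg

Vd(total) = 119 kg × 9.4 L/kg = 1119 L
LD = Vd × C = 1119 × 1.11 = 1242 mg
CL = 0.693 × Vd / t½ = 0.693 × 1119 / 24 = 32.31 L/h
D = CL × Css × τ / F = 32.31 × 1.11 × 8 / 0.37 = 775.4 mg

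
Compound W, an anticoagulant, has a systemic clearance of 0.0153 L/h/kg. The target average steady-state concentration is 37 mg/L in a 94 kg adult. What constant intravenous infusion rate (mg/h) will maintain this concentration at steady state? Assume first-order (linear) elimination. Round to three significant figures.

53.2 mg/h

CL = 0.0153 L/h/kg × 94 kg = 1.438 L/h
At steady state, infusion rate equals elimination rate: rate in = CL × Css.
Infusion rate = CL · Css = 1.438 L/h × 37 mg/L = 53.21 mg/h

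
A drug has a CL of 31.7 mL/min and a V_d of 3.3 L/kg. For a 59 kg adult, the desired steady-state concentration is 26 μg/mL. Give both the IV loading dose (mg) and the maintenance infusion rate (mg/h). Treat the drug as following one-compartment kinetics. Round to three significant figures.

(a) 5060 mg; (b) 49.5 mg/h

Vd(total) = 59 kg × 3.3 L/kg = 194.7 L
LD = Vd · C_target = 194.7 × 26 = 5062 mg
CL = 31.7 mL/min = 31.7 × 0.06 = 1.902 L/h
Maintenance infusion rate = CL × Css = 1.902 × 26 = 49.45 mg/h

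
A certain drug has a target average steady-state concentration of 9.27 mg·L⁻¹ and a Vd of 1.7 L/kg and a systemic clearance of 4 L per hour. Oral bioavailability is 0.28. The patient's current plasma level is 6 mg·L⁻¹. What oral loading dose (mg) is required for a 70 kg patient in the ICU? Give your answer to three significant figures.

1390 mg

Total Vd = 1.7 × 70 = 119.0 L
Concentration deficit ΔC = 9.27 − 6 = 3.270 mg/L
LD = Vd × ΔC / F = 119.0 × 3.270 / 0.28 = 1390 mg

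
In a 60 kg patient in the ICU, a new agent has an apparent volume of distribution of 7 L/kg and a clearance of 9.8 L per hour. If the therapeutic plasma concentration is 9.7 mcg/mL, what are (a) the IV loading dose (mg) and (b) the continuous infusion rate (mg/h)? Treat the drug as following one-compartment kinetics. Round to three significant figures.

(a) 4070 mg; (b) 95.1 mg/h

Total Vd = 7 × 60 = 420.0 L
Loading: fill Vd to C_target → 420.0 L × 9.7 mg/L = 4074 mg
Infusion rate = 9.800 L/h × 9.7 mg/L = 95.06 mg/h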